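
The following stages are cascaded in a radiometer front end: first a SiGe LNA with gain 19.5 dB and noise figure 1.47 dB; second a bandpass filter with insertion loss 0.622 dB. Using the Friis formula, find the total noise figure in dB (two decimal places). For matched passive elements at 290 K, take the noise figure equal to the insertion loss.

Convert to linear (a loss of L dB is a gain of −L dB): F_i = 10^(NF_i/10), G_i = 10^(G_i,dB/10)
  Stage 1: F_1 = 10^(1.47/10) = 1.403, G_1 = 10^(19.5/10) = 89.13
  Stage 2: F_2 = 10^(0.622/10) = 1.154, G_2 = 10^(−0.622/10) = 0.8666
Friis cascade:
  F = 1.403 + (1.154 − 1)/89.13 = 1.405
NF = 10 log₁₀(1.405) = 1.48 dB

1.48 dB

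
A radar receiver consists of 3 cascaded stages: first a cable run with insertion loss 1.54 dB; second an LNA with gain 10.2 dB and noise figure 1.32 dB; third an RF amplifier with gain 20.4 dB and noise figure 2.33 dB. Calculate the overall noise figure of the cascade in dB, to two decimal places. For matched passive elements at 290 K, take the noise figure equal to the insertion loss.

Convert to linear (a loss of L dB is a gain of −L dB): F_i = 10^(NF_i/10), G_i = 10^(G_i,dB/10)
  Stage 1: F_1 = 10^(1.54/10) = 1.426, G_1 = 10^(−1.54/10) = 0.7015
  Stage 2: F_2 = 10^(1.32/10) = 1.355, G_2 = 10^(10.2/10) = 10.47
  Stage 3: F_3 = 10^(2.33/10) = 1.710, G_3 = 10^(20.4/10) = 109.6
Friis cascade:
  F = 1.426 + (1.355 − 1)/0.7015 + (1.710 − 1)/7.345 = 2.029
NF = 10 log₁₀(2.029) = 3.07 dB

3.07 dB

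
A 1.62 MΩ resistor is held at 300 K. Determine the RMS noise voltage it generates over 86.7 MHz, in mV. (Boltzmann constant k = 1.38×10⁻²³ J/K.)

V_n = √(4kTRB)
4kTRB = 4 × 1.38×10⁻²³ × 300 × 1.62×10⁶ × 8.67×10⁷ = 2.33×10⁻⁶ V²
V_n = √(2.33×10⁻⁶) = 1.53×10⁻³ V = 1.53 mV

1.53 mV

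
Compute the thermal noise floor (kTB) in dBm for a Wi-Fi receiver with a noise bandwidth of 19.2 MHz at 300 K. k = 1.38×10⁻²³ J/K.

P_n = kTB = 1.38×10⁻²³ × 300 × 1.92×10⁷ = 7.95×10⁻¹⁴ W
In dBm: 10 log₁₀(7.95×10⁻¹⁴ / 10⁻³) = −101.0 dBm

−101.0 dBm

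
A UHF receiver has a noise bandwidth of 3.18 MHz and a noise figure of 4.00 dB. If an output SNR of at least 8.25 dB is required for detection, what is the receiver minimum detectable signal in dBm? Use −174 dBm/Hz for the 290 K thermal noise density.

Sensitivity = −174 + 10 log₁₀(B) + NF + SNR_min
= −174 + 65.02 + 4.00 + 8.25
= −96.73 dBm → −96.7 dBm

−96.7 dBm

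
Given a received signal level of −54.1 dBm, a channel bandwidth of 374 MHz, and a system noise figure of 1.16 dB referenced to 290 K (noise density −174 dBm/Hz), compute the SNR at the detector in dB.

Noise floor: N = −174 + 10 log₁₀(B) + NF
10 log₁₀(3.74×10⁸) = 85.73 dB
N = −174 + 85.73 + 1.16 = −87.11 dBm
SNR = P_sig − N = −54.1 − (−87.11) = 33.01 dB → 33.0 dB

33.0 dB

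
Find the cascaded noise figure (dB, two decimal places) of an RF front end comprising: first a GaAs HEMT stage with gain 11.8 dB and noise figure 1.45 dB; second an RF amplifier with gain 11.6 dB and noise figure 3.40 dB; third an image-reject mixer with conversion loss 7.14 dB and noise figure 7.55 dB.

1.75 dB

Convert to linear (a loss of L dB is a gain of −L dB): F_i = 10^(NF_i/10), G_i = 10^(G_i,dB/10)
  Stage 1: F_1 = 10^(1.45/10) = 1.396, G_1 = 10^(11.8/10) = 15.14
  Stage 2: F_2 = 10^(3.40/10) = 2.188, G_2 = 10^(11.6/10) = 14.45
  Stage 3: F_3 = 10^(7.55/10) = 5.689, G_3 = 10^(−7.14/10) = 0.1932
Friis cascade:
  F = 1.396 + (2.188 − 1)/15.14 + (5.689 − 1)/218.8 = 1.496
NF = 10 log₁₀(1.496) = 1.75 dB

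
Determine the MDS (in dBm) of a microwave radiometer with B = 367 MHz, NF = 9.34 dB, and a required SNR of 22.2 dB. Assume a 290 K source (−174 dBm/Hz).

−56.8 dBm

Sensitivity = −174 + 10 log₁₀(B) + NF + SNR_min
= −174 + 85.65 + 9.34 + 22.2
= −56.81 dBm → −56.8 dBm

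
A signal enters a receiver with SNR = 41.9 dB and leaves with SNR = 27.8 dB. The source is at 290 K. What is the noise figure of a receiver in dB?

NF (dB) = SNR_in(dB) − SNR_out(dB) when the source is at T₀
NF = 41.9 − 27.8 = 14.1 dB

14.1 dB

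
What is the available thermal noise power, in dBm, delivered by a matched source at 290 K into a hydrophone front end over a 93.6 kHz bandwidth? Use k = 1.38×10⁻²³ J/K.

P_n = kTB = 1.38×10⁻²³ × 290 × 9.36×10⁴ = 3.75×10⁻¹⁶ W
In dBm: 10 log₁₀(3.75×10⁻¹⁶ / 10⁻³) = −124.3 dBm

−124.3 dBm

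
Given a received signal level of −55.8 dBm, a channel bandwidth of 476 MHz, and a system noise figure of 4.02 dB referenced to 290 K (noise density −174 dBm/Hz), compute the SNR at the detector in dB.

27.4 dB

Noise floor: N = −174 + 10 log₁₀(B) + NF
10 log₁₀(4.76×10⁸) = 86.78 dB
N = −174 + 86.78 + 4.02 = −83.20 dBm
SNR = P_sig − N = −55.8 − (−83.20) = 27.40 dB → 27.4 dB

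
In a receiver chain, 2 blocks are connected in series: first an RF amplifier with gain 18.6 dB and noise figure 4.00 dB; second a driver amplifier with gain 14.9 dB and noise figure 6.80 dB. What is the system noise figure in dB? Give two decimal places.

Convert to linear (a loss of L dB is a gain of −L dB): F_i = 10^(NF_i/10), G_i = 10^(G_i,dB/10)
  Stage 1: F_1 = 10^(4.00/10) = 2.512, G_1 = 10^(18.6/10) = 72.44
  Stage 2: F_2 = 10^(6.80/10) = 4.786, G_2 = 10^(14.9/10) = 30.90
Friis cascade:
  F = 2.512 + (4.786 − 1)/72.44 = 2.564
NF = 10 log₁₀(2.564) = 4.09 dB

4.09 dB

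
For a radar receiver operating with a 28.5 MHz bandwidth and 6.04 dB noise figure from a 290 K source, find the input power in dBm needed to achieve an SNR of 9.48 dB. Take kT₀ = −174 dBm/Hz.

−83.9 dBm

Sensitivity = −174 + 10 log₁₀(B) + NF + SNR_min
= −174 + 74.55 + 6.04 + 9.48
= −83.93 dBm → −83.9 dBm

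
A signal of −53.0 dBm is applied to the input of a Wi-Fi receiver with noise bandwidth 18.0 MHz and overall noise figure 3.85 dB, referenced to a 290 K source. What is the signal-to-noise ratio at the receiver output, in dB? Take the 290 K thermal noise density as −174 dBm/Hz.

44.6 dB

Noise floor: N = −174 + 10 log₁₀(B) + NF
10 log₁₀(1.80×10⁷) = 72.55 dB
N = −174 + 72.55 + 3.85 = −97.60 dBm
SNR = P_sig − N = −53.0 − (−97.60) = 44.60 dB → 44.6 dB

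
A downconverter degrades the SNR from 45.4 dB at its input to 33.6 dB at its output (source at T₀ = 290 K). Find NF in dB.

NF (dB) = SNR_in(dB) − SNR_out(dB) when the source is at T₀
NF = 45.4 − 33.6 = 11.8 dB

11.8 dB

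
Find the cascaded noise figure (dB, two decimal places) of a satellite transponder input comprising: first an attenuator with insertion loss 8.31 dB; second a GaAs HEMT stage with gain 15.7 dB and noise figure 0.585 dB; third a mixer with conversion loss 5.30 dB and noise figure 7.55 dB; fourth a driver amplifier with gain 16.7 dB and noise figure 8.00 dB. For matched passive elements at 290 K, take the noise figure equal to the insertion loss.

10.75 dB

Convert to linear (a loss of L dB is a gain of −L dB): F_i = 10^(NF_i/10), G_i = 10^(G_i,dB/10)
  Stage 1: F_1 = 10^(8.31/10) = 6.776, G_1 = 10^(−8.31/10) = 0.1476
  Stage 2: F_2 = 10^(0.585/10) = 1.144, G_2 = 10^(15.7/10) = 37.15
  Stage 3: F_3 = 10^(7.55/10) = 5.689, G_3 = 10^(−5.30/10) = 0.2951
  Stage 4: F_4 = 10^(8.00/10) = 6.310, G_4 = 10^(16.7/10) = 46.77
Friis cascade:
  F = 6.776 + (1.144 − 1)/0.1476 + (5.689 − 1)/5.483 + (6.310 − 1)/1.618 = 11.89
NF = 10 log₁₀(11.89) = 10.75 dB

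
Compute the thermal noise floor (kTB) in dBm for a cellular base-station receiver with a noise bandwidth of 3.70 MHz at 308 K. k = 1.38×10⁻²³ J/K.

P_n = kTB = 1.38×10⁻²³ × 308 × 3.70×10⁶ = 1.57×10⁻¹⁴ W
In dBm: 10 log₁₀(1.57×10⁻¹⁴ / 10⁻³) = −108.0 dBm

−108.0 dBm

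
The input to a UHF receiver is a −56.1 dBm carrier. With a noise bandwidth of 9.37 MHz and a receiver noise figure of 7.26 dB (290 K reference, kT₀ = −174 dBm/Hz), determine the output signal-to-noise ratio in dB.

40.9 dB

Noise floor: N = −174 + 10 log₁₀(B) + NF
10 log₁₀(9.37×10⁶) = 69.72 dB
N = −174 + 69.72 + 7.26 = −97.02 dBm
SNR = P_sig − N = −56.1 − (−97.02) = 40.92 dB → 40.9 dB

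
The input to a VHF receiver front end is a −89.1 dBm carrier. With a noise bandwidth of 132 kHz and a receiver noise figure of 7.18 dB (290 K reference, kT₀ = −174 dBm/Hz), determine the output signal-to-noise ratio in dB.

Noise floor: N = −174 + 10 log₁₀(B) + NF
10 log₁₀(1.32×10⁵) = 51.21 dB
N = −174 + 51.21 + 7.18 = −115.61 dBm
SNR = P_sig − N = −89.1 − (−115.61) = 26.51 dB → 26.5 dB

26.5 dB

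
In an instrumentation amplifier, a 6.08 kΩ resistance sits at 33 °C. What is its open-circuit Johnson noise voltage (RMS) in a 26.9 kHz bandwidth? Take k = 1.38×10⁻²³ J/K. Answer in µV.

1.66 µV

T = 33 °C + 273.15 = 306.15 K
V_n = √(4kTRB)
4kTRB = 4 × 1.38×10⁻²³ × 306.15 × 6.08×10³ × 2.69×10⁴ = 2.76×10⁻¹² V²
V_n = √(2.76×10⁻¹²) = 1.66×10⁻⁶ V = 1.66 µV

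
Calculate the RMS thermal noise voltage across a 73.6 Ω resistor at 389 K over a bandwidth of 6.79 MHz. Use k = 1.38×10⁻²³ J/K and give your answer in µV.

3.28 µV

V_n = √(4kTRB)
4kTRB = 4 × 1.38×10⁻²³ × 389 × 7.36×10¹ × 6.79×10⁶ = 1.07×10⁻¹¹ V²
V_n = √(1.07×10⁻¹¹) = 3.28×10⁻⁶ V = 3.28 µV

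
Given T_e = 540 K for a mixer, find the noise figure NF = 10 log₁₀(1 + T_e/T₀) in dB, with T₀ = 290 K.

F = 1 + T_e/T₀ = 1 + 540/290 = 2.86207
NF = 10 log₁₀(2.86207) = 4.57 dB

4.57 dB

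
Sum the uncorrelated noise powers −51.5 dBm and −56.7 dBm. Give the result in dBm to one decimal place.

−50.4 dBm

Convert to linear, add, convert back:
P₁ = 7.08×10⁻⁹ W, P₂ = 2.14×10⁻⁹ W
P_tot = 9.22×10⁻⁹ W → 10 log₁₀(P_tot / 10⁻³) = −50.4 dBm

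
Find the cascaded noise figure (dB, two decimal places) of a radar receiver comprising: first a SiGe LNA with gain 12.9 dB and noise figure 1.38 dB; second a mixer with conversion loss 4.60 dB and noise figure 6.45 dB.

1.90 dB

Convert to linear (a loss of L dB is a gain of −L dB): F_i = 10^(NF_i/10), G_i = 10^(G_i,dB/10)
  Stage 1: F_1 = 10^(1.38/10) = 1.374, G_1 = 10^(12.9/10) = 19.50
  Stage 2: F_2 = 10^(6.45/10) = 4.416, G_2 = 10^(−4.60/10) = 0.3467
Friis cascade:
  F = 1.374 + (4.416 − 1)/19.50 = 1.549
NF = 10 log₁₀(1.549) = 1.90 dB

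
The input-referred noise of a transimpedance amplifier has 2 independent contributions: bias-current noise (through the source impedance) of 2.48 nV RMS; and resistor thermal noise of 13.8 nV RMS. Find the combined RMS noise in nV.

Uncorrelated sources add in power (mean-square): V_tot = √(ΣV_i²)
V_tot = √[(2.48×10⁻⁹)² + (1.38×10⁻⁸)²] = 1.40×10⁻⁸ V = 14.0 nV

14.0 nV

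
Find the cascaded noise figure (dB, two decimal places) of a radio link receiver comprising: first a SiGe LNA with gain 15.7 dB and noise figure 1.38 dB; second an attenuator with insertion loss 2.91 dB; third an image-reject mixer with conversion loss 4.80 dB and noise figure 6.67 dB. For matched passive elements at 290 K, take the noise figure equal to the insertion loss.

Convert to linear (a loss of L dB is a gain of −L dB): F_i = 10^(NF_i/10), G_i = 10^(G_i,dB/10)
  Stage 1: F_1 = 10^(1.38/10) = 1.374, G_1 = 10^(15.7/10) = 37.15
  Stage 2: F_2 = 10^(2.91/10) = 1.954, G_2 = 10^(−2.91/10) = 0.5117
  Stage 3: F_3 = 10^(6.67/10) = 4.645, G_3 = 10^(−4.80/10) = 0.3311
Friis cascade:
  F = 1.374 + (1.954 − 1)/37.15 + (4.645 − 1)/19.01 = 1.591
NF = 10 log₁₀(1.591) = 2.02 dB

2.02 dB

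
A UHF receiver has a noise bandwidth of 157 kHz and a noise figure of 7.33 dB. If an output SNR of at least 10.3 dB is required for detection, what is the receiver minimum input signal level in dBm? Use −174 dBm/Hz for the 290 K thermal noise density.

−104.4 dBm

Sensitivity = −174 + 10 log₁₀(B) + NF + SNR_min
= −174 + 51.96 + 7.33 + 10.3
= −104.41 dBm → −104.4 dBm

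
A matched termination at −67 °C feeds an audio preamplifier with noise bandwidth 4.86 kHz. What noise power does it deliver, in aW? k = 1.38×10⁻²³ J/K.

13.8 aW

T = −67 °C + 273.15 = 206.15 K
P_n = kTB = 1.38×10⁻²³ × 206.15 × 4.86×10³ = 1.38×10⁻¹⁷ W = 13.8 aW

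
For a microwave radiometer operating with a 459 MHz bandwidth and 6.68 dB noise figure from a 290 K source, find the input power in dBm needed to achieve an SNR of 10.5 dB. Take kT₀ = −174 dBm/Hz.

Sensitivity = −174 + 10 log₁₀(B) + NF + SNR_min
= −174 + 86.62 + 6.68 + 10.5
= −70.20 dBm → −70.2 dBm

−70.2 dBm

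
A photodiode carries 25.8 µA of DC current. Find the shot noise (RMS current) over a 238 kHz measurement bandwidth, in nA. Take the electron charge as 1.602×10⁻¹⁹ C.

I_n = √(2qI·B)
2qI·B = 2 × 1.602×10⁻¹⁹ × 2.58×10⁻⁵ × 2.38×10⁵ = 1.97×10⁻¹⁸ A²
I_n = √(1.97×10⁻¹⁸) = 1.40×10⁻⁹ A = 1.40 nA

1.40 nA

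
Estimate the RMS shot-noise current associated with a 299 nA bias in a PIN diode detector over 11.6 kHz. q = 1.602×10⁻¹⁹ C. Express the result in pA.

33.3 pA

I_n = √(2qI·B)
2qI·B = 2 × 1.602×10⁻¹⁹ × 2.99×10⁻⁷ × 1.16×10⁴ = 1.11×10⁻²¹ A²
I_n = √(1.11×10⁻²¹) = 3.33×10⁻¹¹ A = 33.3 pA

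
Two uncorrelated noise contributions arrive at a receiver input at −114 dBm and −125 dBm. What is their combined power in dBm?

−113.7 dBm

Convert to linear, add, convert back:
P₁ = 3.98×10⁻¹⁵ W, P₂ = 3.16×10⁻¹⁶ W
P_tot = 4.30×10⁻¹⁵ W → 10 log₁₀(P_tot / 10⁻³) = −113.7 dBm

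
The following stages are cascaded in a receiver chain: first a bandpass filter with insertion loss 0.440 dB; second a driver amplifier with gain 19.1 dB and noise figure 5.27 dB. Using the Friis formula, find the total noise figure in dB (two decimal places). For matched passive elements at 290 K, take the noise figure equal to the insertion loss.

5.71 dB

Convert to linear (a loss of L dB is a gain of −L dB): F_i = 10^(NF_i/10), G_i = 10^(G_i,dB/10)
  Stage 1: F_1 = 10^(0.440/10) = 1.107, G_1 = 10^(−0.440/10) = 0.9036
  Stage 2: F_2 = 10^(5.27/10) = 3.365, G_2 = 10^(19.1/10) = 81.28
Friis cascade:
  F = 1.107 + (3.365 − 1)/0.9036 = 3.724
NF = 10 log₁₀(3.724) = 5.71 dB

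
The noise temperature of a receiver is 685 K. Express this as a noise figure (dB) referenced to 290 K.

5.27 dB

F = 1 + T_e/T₀ = 1 + 685/290 = 3.36207
NF = 10 log₁₀(3.36207) = 5.27 dB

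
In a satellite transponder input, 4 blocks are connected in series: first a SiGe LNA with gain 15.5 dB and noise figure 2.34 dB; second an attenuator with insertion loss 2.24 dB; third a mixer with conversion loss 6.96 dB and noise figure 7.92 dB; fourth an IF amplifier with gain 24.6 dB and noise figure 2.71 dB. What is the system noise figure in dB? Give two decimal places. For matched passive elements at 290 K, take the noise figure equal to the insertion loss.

Convert to linear (a loss of L dB is a gain of −L dB): F_i = 10^(NF_i/10), G_i = 10^(G_i,dB/10)
  Stage 1: F_1 = 10^(2.34/10) = 1.714, G_1 = 10^(15.5/10) = 35.48
  Stage 2: F_2 = 10^(2.24/10) = 1.675, G_2 = 10^(−2.24/10) = 0.5970
  Stage 3: F_3 = 10^(7.92/10) = 6.194, G_3 = 10^(−6.96/10) = 0.2014
  Stage 4: F_4 = 10^(2.71/10) = 1.866, G_4 = 10^(24.6/10) = 288.4
Friis cascade:
  F = 1.714 + (1.675 − 1)/35.48 + (6.194 − 1)/21.18 + (1.866 − 1)/4.266 = 2.181
NF = 10 log₁₀(2.181) = 3.39 dB

3.39 dB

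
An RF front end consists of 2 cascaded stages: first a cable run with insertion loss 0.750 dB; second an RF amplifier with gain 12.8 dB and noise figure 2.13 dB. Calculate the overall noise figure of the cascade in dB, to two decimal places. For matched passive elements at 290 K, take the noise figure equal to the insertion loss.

Convert to linear (a loss of L dB is a gain of −L dB): F_i = 10^(NF_i/10), G_i = 10^(G_i,dB/10)
  Stage 1: F_1 = 10^(0.750/10) = 1.189, G_1 = 10^(−0.750/10) = 0.8414
  Stage 2: F_2 = 10^(2.13/10) = 1.633, G_2 = 10^(12.8/10) = 19.05
Friis cascade:
  F = 1.189 + (1.633 − 1)/0.8414 = 1.941
NF = 10 log₁₀(1.941) = 2.88 dB

2.88 dB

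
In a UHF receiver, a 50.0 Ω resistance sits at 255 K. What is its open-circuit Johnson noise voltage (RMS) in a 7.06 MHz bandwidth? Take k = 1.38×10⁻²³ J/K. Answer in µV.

V_n = √(4kTRB)
4kTRB = 4 × 1.38×10⁻²³ × 255 × 5.00×10¹ × 7.06×10⁶ = 4.97×10⁻¹² V²
V_n = √(4.97×10⁻¹²) = 2.23×10⁻⁶ V = 2.23 µV

2.23 µV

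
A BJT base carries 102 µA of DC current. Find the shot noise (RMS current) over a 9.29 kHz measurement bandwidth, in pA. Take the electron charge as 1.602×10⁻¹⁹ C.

I_n = √(2qI·B)
2qI·B = 2 × 1.602×10⁻¹⁹ × 1.02×10⁻⁴ × 9.29×10³ = 3.04×10⁻¹⁹ A²
I_n = √(3.04×10⁻¹⁹) = 5.51×10⁻¹⁰ A = 551 pA

551 pA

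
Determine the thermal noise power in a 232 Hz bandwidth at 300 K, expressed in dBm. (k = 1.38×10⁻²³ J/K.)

−150.2 dBm

P_n = kTB = 1.38×10⁻²³ × 300 × 2.32×10² = 9.60×10⁻¹⁹ W
In dBm: 10 log₁₀(9.60×10⁻¹⁹ / 10⁻³) = −150.2 dBm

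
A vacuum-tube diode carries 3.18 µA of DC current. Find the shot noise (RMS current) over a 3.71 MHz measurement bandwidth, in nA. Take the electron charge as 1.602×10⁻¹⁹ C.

I_n = √(2qI·B)
2qI·B = 2 × 1.602×10⁻¹⁹ × 3.18×10⁻⁶ × 3.71×10⁶ = 3.78×10⁻¹⁸ A²
I_n = √(3.78×10⁻¹⁸) = 1.94×10⁻⁹ A = 1.94 nA

1.94 nA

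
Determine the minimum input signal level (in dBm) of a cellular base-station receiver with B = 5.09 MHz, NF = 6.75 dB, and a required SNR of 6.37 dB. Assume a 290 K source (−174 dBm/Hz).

Sensitivity = −174 + 10 log₁₀(B) + NF + SNR_min
= −174 + 67.07 + 6.75 + 6.37
= −93.81 dBm → −93.8 dBm

−93.8 dBm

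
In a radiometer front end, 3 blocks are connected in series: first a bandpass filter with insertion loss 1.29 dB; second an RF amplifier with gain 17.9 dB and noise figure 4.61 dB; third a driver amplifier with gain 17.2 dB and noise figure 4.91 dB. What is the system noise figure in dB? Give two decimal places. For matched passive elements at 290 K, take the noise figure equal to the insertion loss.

5.95 dB

Convert to linear (a loss of L dB is a gain of −L dB): F_i = 10^(NF_i/10), G_i = 10^(G_i,dB/10)
  Stage 1: F_1 = 10^(1.29/10) = 1.346, G_1 = 10^(−1.29/10) = 0.7430
  Stage 2: F_2 = 10^(4.61/10) = 2.891, G_2 = 10^(17.9/10) = 61.66
  Stage 3: F_3 = 10^(4.91/10) = 3.097, G_3 = 10^(17.2/10) = 52.48
Friis cascade:
  F = 1.346 + (2.891 − 1)/0.7430 + (3.097 − 1)/45.81 = 3.936
NF = 10 log₁₀(3.936) = 5.95 dB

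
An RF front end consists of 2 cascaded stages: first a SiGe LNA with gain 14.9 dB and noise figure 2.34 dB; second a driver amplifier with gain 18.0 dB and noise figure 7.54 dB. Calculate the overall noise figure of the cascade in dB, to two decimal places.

Convert to linear (a loss of L dB is a gain of −L dB): F_i = 10^(NF_i/10), G_i = 10^(G_i,dB/10)
  Stage 1: F_1 = 10^(2.34/10) = 1.714, G_1 = 10^(14.9/10) = 30.90
  Stage 2: F_2 = 10^(7.54/10) = 5.675, G_2 = 10^(18.0/10) = 63.10
Friis cascade:
  F = 1.714 + (5.675 − 1)/30.90 = 1.865
NF = 10 log₁₀(1.865) = 2.71 dB

2.71 dB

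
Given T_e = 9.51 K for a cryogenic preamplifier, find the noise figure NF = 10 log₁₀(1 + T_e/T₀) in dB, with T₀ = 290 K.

F = 1 + T_e/T₀ = 1 + 9.51/290 = 1.03279
NF = 10 log₁₀(1.03279) = 0.140 dB

0.140 dB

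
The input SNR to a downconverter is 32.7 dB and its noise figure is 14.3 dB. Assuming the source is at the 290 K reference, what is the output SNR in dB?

By definition F = SNR_in/SNR_out, so in dB: SNR_out = SNR_in − NF
SNR_out = 32.7 − 14.3 = 18.4 dB

18.4 dB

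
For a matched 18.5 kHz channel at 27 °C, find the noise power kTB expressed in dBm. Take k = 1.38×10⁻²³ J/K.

−131.2 dBm

T = 27 °C + 273.15 = 300.15 K
P_n = kTB = 1.38×10⁻²³ × 300.15 × 1.85×10⁴ = 7.66×10⁻¹⁷ W
In dBm: 10 log₁₀(7.66×10⁻¹⁷ / 10⁻³) = −131.2 dBm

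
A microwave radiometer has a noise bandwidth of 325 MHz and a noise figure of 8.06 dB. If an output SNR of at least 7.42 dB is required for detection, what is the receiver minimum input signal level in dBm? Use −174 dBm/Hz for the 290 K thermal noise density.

Sensitivity = −174 + 10 log₁₀(B) + NF + SNR_min
= −174 + 85.12 + 8.06 + 7.42
= −73.40 dBm → −73.4 dBm

−73.4 dBm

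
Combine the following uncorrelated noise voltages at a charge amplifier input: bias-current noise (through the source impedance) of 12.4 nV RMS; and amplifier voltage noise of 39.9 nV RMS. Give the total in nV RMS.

41.8 nV

Uncorrelated sources add in power (mean-square): V_tot = √(ΣV_i²)
V_tot = √[(1.24×10⁻⁸)² + (3.99×10⁻⁸)²] = 4.18×10⁻⁸ V = 41.8 nV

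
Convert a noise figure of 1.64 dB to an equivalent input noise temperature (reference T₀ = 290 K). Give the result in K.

133 K

F = 10^(1.64/10) = 1.45881
T_e = (F − 1)·T₀ = (1.45881 − 1) × 290 = 133 K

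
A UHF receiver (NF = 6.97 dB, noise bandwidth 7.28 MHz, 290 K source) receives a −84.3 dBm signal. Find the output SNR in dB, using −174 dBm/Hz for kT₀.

Noise floor: N = −174 + 10 log₁₀(B) + NF
10 log₁₀(7.28×10⁶) = 68.62 dB
N = −174 + 68.62 + 6.97 = −98.41 dBm
SNR = P_sig − N = −84.3 − (−98.41) = 14.11 dB → 14.1 dB

14.1 dB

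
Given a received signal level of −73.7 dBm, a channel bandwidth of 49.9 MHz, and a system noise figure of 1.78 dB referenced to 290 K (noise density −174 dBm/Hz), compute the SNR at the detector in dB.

21.5 dB

Noise floor: N = −174 + 10 log₁₀(B) + NF
10 log₁₀(4.99×10⁷) = 76.98 dB
N = −174 + 76.98 + 1.78 = −95.24 dBm
SNR = P_sig − N = −73.7 − (−95.24) = 21.54 dB → 21.5 dB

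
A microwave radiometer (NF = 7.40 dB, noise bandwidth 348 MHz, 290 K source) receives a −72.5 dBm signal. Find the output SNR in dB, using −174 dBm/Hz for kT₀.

8.7 dB

Noise floor: N = −174 + 10 log₁₀(B) + NF
10 log₁₀(3.48×10⁸) = 85.42 dB
N = −174 + 85.42 + 7.40 = −81.18 dBm
SNR = P_sig − N = −72.5 − (−81.18) = 8.68 dB → 8.7 dB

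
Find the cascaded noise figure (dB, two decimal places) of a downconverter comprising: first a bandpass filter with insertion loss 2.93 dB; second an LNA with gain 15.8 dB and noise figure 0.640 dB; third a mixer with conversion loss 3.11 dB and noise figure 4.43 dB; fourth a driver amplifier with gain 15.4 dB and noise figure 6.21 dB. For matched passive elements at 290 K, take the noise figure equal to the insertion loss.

Convert to linear (a loss of L dB is a gain of −L dB): F_i = 10^(NF_i/10), G_i = 10^(G_i,dB/10)
  Stage 1: F_1 = 10^(2.93/10) = 1.963, G_1 = 10^(−2.93/10) = 0.5093
  Stage 2: F_2 = 10^(0.640/10) = 1.159, G_2 = 10^(15.8/10) = 38.02
  Stage 3: F_3 = 10^(4.43/10) = 2.773, G_3 = 10^(−3.11/10) = 0.4887
  Stage 4: F_4 = 10^(6.21/10) = 4.178, G_4 = 10^(15.4/10) = 34.67
Friis cascade:
  F = 1.963 + (1.159 − 1)/0.5093 + (2.773 − 1)/19.36 + (4.178 − 1)/9.462 = 2.703
NF = 10 log₁₀(2.703) = 4.32 dB

4.32 dB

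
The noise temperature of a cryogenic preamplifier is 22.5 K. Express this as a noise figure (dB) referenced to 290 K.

F = 1 + T_e/T₀ = 1 + 22.5/290 = 1.07759
NF = 10 log₁₀(1.07759) = 0.325 dB

0.325 dB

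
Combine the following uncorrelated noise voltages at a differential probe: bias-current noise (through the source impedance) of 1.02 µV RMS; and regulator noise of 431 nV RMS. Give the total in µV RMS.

Uncorrelated sources add in power (mean-square): V_tot = √(ΣV_i²)
V_tot = √[(1.02×10⁻⁶)² + (4.31×10⁻⁷)²] = 1.11×10⁻⁶ V = 1.11 µV

1.11 µV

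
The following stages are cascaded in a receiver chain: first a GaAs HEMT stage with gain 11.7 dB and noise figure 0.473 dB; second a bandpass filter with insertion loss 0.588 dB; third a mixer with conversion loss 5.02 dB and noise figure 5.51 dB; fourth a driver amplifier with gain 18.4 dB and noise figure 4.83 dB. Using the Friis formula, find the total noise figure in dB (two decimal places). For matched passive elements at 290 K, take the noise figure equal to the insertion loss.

Convert to linear (a loss of L dB is a gain of −L dB): F_i = 10^(NF_i/10), G_i = 10^(G_i,dB/10)
  Stage 1: F_1 = 10^(0.473/10) = 1.115, G_1 = 10^(11.7/10) = 14.79
  Stage 2: F_2 = 10^(0.588/10) = 1.145, G_2 = 10^(−0.588/10) = 0.8734
  Stage 3: F_3 = 10^(5.51/10) = 3.556, G_3 = 10^(−5.02/10) = 0.3148
  Stage 4: F_4 = 10^(4.83/10) = 3.041, G_4 = 10^(18.4/10) = 69.18
Friis cascade:
  F = 1.115 + (1.145 − 1)/14.79 + (3.556 − 1)/12.92 + (3.041 − 1)/4.066 = 1.825
NF = 10 log₁₀(1.825) = 2.61 dB

2.61 dB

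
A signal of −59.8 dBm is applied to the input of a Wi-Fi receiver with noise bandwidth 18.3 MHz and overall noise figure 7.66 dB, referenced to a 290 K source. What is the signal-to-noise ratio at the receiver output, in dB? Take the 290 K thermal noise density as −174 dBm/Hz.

Noise floor: N = −174 + 10 log₁₀(B) + NF
10 log₁₀(1.83×10⁷) = 72.62 dB
N = −174 + 72.62 + 7.66 = −93.72 dBm
SNR = P_sig − N = −59.8 − (−93.72) = 33.92 dB → 33.9 dB

33.9 dB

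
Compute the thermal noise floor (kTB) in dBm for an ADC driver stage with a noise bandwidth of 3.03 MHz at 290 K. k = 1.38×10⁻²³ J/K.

P_n = kTB = 1.38×10⁻²³ × 290 × 3.03×10⁶ = 1.21×10⁻¹⁴ W
In dBm: 10 log₁₀(1.21×10⁻¹⁴ / 10⁻³) = −109.2 dBm

−109.2 dBm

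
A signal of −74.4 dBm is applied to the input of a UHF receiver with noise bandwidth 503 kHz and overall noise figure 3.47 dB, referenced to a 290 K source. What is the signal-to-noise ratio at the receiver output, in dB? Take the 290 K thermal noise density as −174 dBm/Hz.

39.1 dB

Noise floor: N = −174 + 10 log₁₀(B) + NF
10 log₁₀(5.03×10⁵) = 57.02 dB
N = −174 + 57.02 + 3.47 = −113.51 dBm
SNR = P_sig − N = −74.4 − (−113.51) = 39.11 dB → 39.1 dB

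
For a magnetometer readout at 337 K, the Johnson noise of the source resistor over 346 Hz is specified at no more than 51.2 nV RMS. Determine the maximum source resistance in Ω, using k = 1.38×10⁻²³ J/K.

Johnson–Nyquist: V_n = √(4kTRB) ⇒ R = V_n² / (4kTB)
4kTB = 4 × 1.38×10⁻²³ × 337 × 3.46×10² = 6.44×10⁻¹⁸
R = (5.12×10⁻⁸)² / 6.44×10⁻¹⁸ = 4.07×10² Ω = 407 Ω

407 Ω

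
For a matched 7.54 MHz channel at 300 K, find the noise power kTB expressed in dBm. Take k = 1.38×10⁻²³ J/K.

−105.1 dBm

P_n = kTB = 1.38×10⁻²³ × 300 × 7.54×10⁶ = 3.12×10⁻¹⁴ W
In dBm: 10 log₁₀(3.12×10⁻¹⁴ / 10⁻³) = −105.1 dBm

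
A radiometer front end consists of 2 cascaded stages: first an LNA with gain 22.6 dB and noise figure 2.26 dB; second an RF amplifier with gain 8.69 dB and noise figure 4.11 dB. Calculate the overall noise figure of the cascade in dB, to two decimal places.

Convert to linear (a loss of L dB is a gain of −L dB): F_i = 10^(NF_i/10), G_i = 10^(G_i,dB/10)
  Stage 1: F_1 = 10^(2.26/10) = 1.683, G_1 = 10^(22.6/10) = 182.0
  Stage 2: F_2 = 10^(4.11/10) = 2.576, G_2 = 10^(8.69/10) = 7.396
Friis cascade:
  F = 1.683 + (2.576 − 1)/182.0 = 1.691
NF = 10 log₁₀(1.691) = 2.28 dB

2.28 dB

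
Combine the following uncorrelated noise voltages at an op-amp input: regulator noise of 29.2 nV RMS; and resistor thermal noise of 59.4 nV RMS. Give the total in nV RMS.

66.2 nV

Uncorrelated sources add in power (mean-square): V_tot = √(ΣV_i²)
V_tot = √[(2.92×10⁻⁸)² + (5.94×10⁻⁸)²] = 6.62×10⁻⁸ V = 66.2 nV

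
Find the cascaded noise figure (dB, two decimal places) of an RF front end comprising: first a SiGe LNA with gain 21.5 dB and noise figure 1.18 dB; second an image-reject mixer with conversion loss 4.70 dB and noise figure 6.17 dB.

1.25 dB

Convert to linear (a loss of L dB is a gain of −L dB): F_i = 10^(NF_i/10), G_i = 10^(G_i,dB/10)
  Stage 1: F_1 = 10^(1.18/10) = 1.312, G_1 = 10^(21.5/10) = 141.3
  Stage 2: F_2 = 10^(6.17/10) = 4.140, G_2 = 10^(−4.70/10) = 0.3388
Friis cascade:
  F = 1.312 + (4.140 − 1)/141.3 = 1.334
NF = 10 log₁₀(1.334) = 1.25 dB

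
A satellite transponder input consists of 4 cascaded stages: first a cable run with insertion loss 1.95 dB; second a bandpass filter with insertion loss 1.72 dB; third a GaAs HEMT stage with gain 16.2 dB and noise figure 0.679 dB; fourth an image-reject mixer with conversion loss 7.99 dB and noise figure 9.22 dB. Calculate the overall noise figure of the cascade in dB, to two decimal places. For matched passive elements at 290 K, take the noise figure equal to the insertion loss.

Convert to linear (a loss of L dB is a gain of −L dB): F_i = 10^(NF_i/10), G_i = 10^(G_i,dB/10)
  Stage 1: F_1 = 10^(1.95/10) = 1.567, G_1 = 10^(−1.95/10) = 0.6383
  Stage 2: F_2 = 10^(1.72/10) = 1.486, G_2 = 10^(−1.72/10) = 0.6730
  Stage 3: F_3 = 10^(0.679/10) = 1.169, G_3 = 10^(16.2/10) = 41.69
  Stage 4: F_4 = 10^(9.22/10) = 8.356, G_4 = 10^(−7.99/10) = 0.1589
Friis cascade:
  F = 1.567 + (1.486 − 1)/0.6383 + (1.169 − 1)/0.4295 + (8.356 − 1)/17.91 = 3.133
NF = 10 log₁₀(3.133) = 4.96 dB

4.96 dB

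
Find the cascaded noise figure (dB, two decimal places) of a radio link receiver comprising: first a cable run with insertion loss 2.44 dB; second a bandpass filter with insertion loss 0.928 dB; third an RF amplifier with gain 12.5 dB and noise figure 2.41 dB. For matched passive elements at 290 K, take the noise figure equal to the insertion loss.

5.78 dB

Convert to linear (a loss of L dB is a gain of −L dB): F_i = 10^(NF_i/10), G_i = 10^(G_i,dB/10)
  Stage 1: F_1 = 10^(2.44/10) = 1.754, G_1 = 10^(−2.44/10) = 0.5702
  Stage 2: F_2 = 10^(0.928/10) = 1.238, G_2 = 10^(−0.928/10) = 0.8076
  Stage 3: F_3 = 10^(2.41/10) = 1.742, G_3 = 10^(12.5/10) = 17.78
Friis cascade:
  F = 1.754 + (1.238 − 1)/0.5702 + (1.742 − 1)/0.4605 = 3.783
NF = 10 log₁₀(3.783) = 5.78 dB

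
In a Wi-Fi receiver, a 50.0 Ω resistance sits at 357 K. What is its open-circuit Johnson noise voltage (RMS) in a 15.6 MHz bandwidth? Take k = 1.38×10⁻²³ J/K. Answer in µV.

V_n = √(4kTRB)
4kTRB = 4 × 1.38×10⁻²³ × 357 × 5.00×10¹ × 1.56×10⁷ = 1.54×10⁻¹¹ V²
V_n = √(1.54×10⁻¹¹) = 3.92×10⁻⁶ V = 3.92 µV

3.92 µV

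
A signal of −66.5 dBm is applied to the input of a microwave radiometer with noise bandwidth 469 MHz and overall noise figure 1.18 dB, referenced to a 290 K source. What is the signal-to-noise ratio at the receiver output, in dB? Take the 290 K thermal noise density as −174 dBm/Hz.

Noise floor: N = −174 + 10 log₁₀(B) + NF
10 log₁₀(4.69×10⁸) = 86.71 dB
N = −174 + 86.71 + 1.18 = −86.11 dBm
SNR = P_sig − N = −66.5 − (−86.11) = 19.61 dB → 19.6 dB

19.6 dB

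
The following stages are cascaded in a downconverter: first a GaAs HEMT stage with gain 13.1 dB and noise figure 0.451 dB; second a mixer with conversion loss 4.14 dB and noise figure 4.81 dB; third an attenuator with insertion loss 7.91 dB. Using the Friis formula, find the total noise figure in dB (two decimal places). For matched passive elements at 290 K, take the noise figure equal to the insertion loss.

Convert to linear (a loss of L dB is a gain of −L dB): F_i = 10^(NF_i/10), G_i = 10^(G_i,dB/10)
  Stage 1: F_1 = 10^(0.451/10) = 1.109, G_1 = 10^(13.1/10) = 20.42
  Stage 2: F_2 = 10^(4.81/10) = 3.027, G_2 = 10^(−4.14/10) = 0.3855
  Stage 3: F_3 = 10^(7.91/10) = 6.180, G_3 = 10^(−7.91/10) = 0.1618
Friis cascade:
  F = 1.109 + (3.027 − 1)/20.42 + (6.180 − 1)/7.870 = 1.867
NF = 10 log₁₀(1.867) = 2.71 dB

2.71 dB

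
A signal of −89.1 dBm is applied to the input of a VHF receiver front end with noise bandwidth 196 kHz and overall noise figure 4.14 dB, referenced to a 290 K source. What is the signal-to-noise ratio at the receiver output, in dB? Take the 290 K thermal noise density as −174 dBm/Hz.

Noise floor: N = −174 + 10 log₁₀(B) + NF
10 log₁₀(1.96×10⁵) = 52.92 dB
N = −174 + 52.92 + 4.14 = −116.94 dBm
SNR = P_sig − N = −89.1 − (−116.94) = 27.84 dB → 27.8 dB

27.8 dB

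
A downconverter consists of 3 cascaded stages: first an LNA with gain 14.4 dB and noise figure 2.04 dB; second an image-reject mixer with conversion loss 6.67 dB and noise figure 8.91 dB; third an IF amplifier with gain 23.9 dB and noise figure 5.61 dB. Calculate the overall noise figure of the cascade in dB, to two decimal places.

Convert to linear (a loss of L dB is a gain of −L dB): F_i = 10^(NF_i/10), G_i = 10^(G_i,dB/10)
  Stage 1: F_1 = 10^(2.04/10) = 1.600, G_1 = 10^(14.4/10) = 27.54
  Stage 2: F_2 = 10^(8.91/10) = 7.780, G_2 = 10^(−6.67/10) = 0.2153
  Stage 3: F_3 = 10^(5.61/10) = 3.639, G_3 = 10^(23.9/10) = 245.5
Friis cascade:
  F = 1.600 + (7.780 − 1)/27.54 + (3.639 − 1)/5.929 = 2.291
NF = 10 log₁₀(2.291) = 3.60 dB

3.60 dB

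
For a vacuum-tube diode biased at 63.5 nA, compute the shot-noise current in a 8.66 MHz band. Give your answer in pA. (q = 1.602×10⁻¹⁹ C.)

420 pA

I_n = √(2qI·B)
2qI·B = 2 × 1.602×10⁻¹⁹ × 6.35×10⁻⁸ × 8.66×10⁶ = 1.76×10⁻¹⁹ A²
I_n = √(1.76×10⁻¹⁹) = 4.20×10⁻¹⁰ A = 420 pA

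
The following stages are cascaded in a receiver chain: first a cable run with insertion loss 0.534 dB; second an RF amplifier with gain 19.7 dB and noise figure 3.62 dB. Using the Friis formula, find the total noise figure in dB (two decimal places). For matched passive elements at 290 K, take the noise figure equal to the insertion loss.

4.15 dB

Convert to linear (a loss of L dB is a gain of −L dB): F_i = 10^(NF_i/10), G_i = 10^(G_i,dB/10)
  Stage 1: F_1 = 10^(0.534/10) = 1.131, G_1 = 10^(−0.534/10) = 0.8843
  Stage 2: F_2 = 10^(3.62/10) = 2.301, G_2 = 10^(19.7/10) = 93.33
Friis cascade:
  F = 1.131 + (2.301 − 1)/0.8843 = 2.603
NF = 10 log₁₀(2.603) = 4.15 dB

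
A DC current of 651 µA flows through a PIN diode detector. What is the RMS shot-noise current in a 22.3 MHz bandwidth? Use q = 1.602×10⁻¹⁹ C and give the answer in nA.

68.2 nA

I_n = √(2qI·B)
2qI·B = 2 × 1.602×10⁻¹⁹ × 6.51×10⁻⁴ × 2.23×10⁷ = 4.65×10⁻¹⁵ A²
I_n = √(4.65×10⁻¹⁵) = 6.82×10⁻⁸ A = 68.2 nA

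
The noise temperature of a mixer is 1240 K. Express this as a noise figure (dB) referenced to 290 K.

F = 1 + T_e/T₀ = 1 + 1240/290 = 5.27586
NF = 10 log₁₀(5.27586) = 7.22 dB

7.22 dB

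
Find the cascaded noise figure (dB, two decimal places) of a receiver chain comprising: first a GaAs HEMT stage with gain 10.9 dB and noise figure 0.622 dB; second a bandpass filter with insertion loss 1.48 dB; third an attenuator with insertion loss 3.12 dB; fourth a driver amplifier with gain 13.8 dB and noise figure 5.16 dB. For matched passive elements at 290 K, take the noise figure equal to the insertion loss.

Convert to linear (a loss of L dB is a gain of −L dB): F_i = 10^(NF_i/10), G_i = 10^(G_i,dB/10)
  Stage 1: F_1 = 10^(0.622/10) = 1.154, G_1 = 10^(10.9/10) = 12.30
  Stage 2: F_2 = 10^(1.48/10) = 1.406, G_2 = 10^(−1.48/10) = 0.7112
  Stage 3: F_3 = 10^(3.12/10) = 2.051, G_3 = 10^(−3.12/10) = 0.4875
  Stage 4: F_4 = 10^(5.16/10) = 3.281, G_4 = 10^(13.8/10) = 23.99
Friis cascade:
  F = 1.154 + (1.406 − 1)/12.30 + (2.051 − 1)/8.750 + (3.281 − 1)/4.266 = 1.842
NF = 10 log₁₀(1.842) = 2.65 dB

2.65 dB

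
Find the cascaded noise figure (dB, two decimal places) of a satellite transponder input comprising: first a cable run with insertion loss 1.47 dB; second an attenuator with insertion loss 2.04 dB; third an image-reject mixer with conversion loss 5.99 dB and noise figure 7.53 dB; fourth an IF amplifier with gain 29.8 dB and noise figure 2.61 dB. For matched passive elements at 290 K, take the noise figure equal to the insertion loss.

13.02 dB

Convert to linear (a loss of L dB is a gain of −L dB): F_i = 10^(NF_i/10), G_i = 10^(G_i,dB/10)
  Stage 1: F_1 = 10^(1.47/10) = 1.403, G_1 = 10^(−1.47/10) = 0.7129
  Stage 2: F_2 = 10^(2.04/10) = 1.600, G_2 = 10^(−2.04/10) = 0.6252
  Stage 3: F_3 = 10^(7.53/10) = 5.662, G_3 = 10^(−5.99/10) = 0.2518
  Stage 4: F_4 = 10^(2.61/10) = 1.824, G_4 = 10^(29.8/10) = 955.0
Friis cascade:
  F = 1.403 + (1.600 − 1)/0.7129 + (5.662 − 1)/0.4457 + (1.824 − 1)/0.1122 = 20.05
NF = 10 log₁₀(20.05) = 13.02 dB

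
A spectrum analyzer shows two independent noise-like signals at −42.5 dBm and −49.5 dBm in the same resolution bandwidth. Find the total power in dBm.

−41.7 dBm

Convert to linear, add, convert back:
P₁ = 5.62×10⁻⁸ W, P₂ = 1.12×10⁻⁸ W
P_tot = 6.75×10⁻⁸ W → 10 log₁₀(P_tot / 10⁻³) = −41.7 dBm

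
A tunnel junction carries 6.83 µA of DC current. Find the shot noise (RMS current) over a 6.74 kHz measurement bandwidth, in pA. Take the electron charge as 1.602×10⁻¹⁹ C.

I_n = √(2qI·B)
2qI·B = 2 × 1.602×10⁻¹⁹ × 6.83×10⁻⁶ × 6.74×10³ = 1.47×10⁻²⁰ A²
I_n = √(1.47×10⁻²⁰) = 1.21×10⁻¹⁰ A = 121 pA

121 pA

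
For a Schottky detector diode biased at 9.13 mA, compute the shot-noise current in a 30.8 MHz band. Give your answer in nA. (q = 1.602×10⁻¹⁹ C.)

300 nA

I_n = √(2qI·B)
2qI·B = 2 × 1.602×10⁻¹⁹ × 9.13×10⁻³ × 3.08×10⁷ = 9.01×10⁻¹⁴ A²
I_n = √(9.01×10⁻¹⁴) = 3.00×10⁻⁷ A = 300 nA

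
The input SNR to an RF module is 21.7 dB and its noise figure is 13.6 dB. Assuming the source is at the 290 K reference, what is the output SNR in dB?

By definition F = SNR_in/SNR_out, so in dB: SNR_out = SNR_in − NF
SNR_out = 21.7 − 13.6 = 8.1 dB

8.1 dB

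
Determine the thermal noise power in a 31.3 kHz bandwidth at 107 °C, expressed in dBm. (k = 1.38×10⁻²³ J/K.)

T = 107 °C + 273.15 = 380.15 K
P_n = kTB = 1.38×10⁻²³ × 380.15 × 3.13×10⁴ = 1.64×10⁻¹⁶ W
In dBm: 10 log₁₀(1.64×10⁻¹⁶ / 10⁻³) = −127.8 dBm

−127.8 dBm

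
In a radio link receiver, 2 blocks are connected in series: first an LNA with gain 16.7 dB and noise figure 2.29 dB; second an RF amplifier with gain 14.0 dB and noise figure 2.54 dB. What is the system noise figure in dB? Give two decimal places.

2.33 dB

Convert to linear (a loss of L dB is a gain of −L dB): F_i = 10^(NF_i/10), G_i = 10^(G_i,dB/10)
  Stage 1: F_1 = 10^(2.29/10) = 1.694, G_1 = 10^(16.7/10) = 46.77
  Stage 2: F_2 = 10^(2.54/10) = 1.795, G_2 = 10^(14.0/10) = 25.12
Friis cascade:
  F = 1.694 + (1.795 − 1)/46.77 = 1.711
NF = 10 log₁₀(1.711) = 2.33 dB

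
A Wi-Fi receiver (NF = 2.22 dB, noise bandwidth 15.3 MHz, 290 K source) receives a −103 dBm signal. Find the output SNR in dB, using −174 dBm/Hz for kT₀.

−3.1 dB

Noise floor: N = −174 + 10 log₁₀(B) + NF
10 log₁₀(1.53×10⁷) = 71.85 dB
N = −174 + 71.85 + 2.22 = −99.93 dBm
SNR = P_sig − N = −103 − (−99.93) = −3.07 dB → −3.1 dB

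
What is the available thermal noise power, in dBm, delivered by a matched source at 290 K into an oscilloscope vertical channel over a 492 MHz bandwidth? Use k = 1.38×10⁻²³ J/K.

−87.1 dBm

P_n = kTB = 1.38×10⁻²³ × 290 × 4.92×10⁸ = 1.97×10⁻¹² W
In dBm: 10 log₁₀(1.97×10⁻¹² / 10⁻³) = −87.1 dBm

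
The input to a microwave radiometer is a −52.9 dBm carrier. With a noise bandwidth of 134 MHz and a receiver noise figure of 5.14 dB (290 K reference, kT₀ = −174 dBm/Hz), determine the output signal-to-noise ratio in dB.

Noise floor: N = −174 + 10 log₁₀(B) + NF
10 log₁₀(1.34×10⁸) = 81.27 dB
N = −174 + 81.27 + 5.14 = −87.59 dBm
SNR = P_sig − N = −52.9 − (−87.59) = 34.69 dB → 34.7 dB

34.7 dB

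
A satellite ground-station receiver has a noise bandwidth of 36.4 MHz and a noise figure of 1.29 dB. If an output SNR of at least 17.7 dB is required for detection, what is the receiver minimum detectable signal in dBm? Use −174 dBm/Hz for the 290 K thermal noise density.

−79.4 dBm

Sensitivity = −174 + 10 log₁₀(B) + NF + SNR_min
= −174 + 75.61 + 1.29 + 17.7
= −79.40 dBm → −79.4 dBm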